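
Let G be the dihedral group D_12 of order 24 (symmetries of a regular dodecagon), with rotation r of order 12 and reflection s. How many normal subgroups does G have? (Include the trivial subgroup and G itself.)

G has 34 subgroups. Checking conjugation-invariance by order — order 1: 1/1 normal; order 2: 1/13 normal; order 3: 1/1 normal; order 4: 1/7 normal; order 6: 1/5 normal; order 8: 0/3 normal; order 12: 3/3 normal; order 24: 1/1 normal.
Total normal subgroups: 9.

9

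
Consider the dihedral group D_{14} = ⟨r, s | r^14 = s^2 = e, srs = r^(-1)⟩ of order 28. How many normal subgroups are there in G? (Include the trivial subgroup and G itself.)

G has 28 subgroups. Checking conjugation-invariance by order — order 1: 1/1 normal; order 2: 1/15 normal; order 4: 0/7 normal; order 7: 1/1 normal; order 14: 3/3 normal; order 28: 1/1 normal.
Total normal subgroups: 7.

7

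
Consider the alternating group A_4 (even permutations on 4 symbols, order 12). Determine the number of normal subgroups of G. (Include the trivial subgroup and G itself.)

G has 10 subgroups. Checking conjugation-invariance by order — order 1: 1/1 normal; order 2: 0/3 normal; order 3: 0/4 normal; order 4: 1/1 normal; order 12: 1/1 normal.
Total normal subgroups: 3.

3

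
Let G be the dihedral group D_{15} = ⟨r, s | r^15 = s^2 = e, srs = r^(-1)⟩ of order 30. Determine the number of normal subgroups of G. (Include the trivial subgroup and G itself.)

G has 28 subgroups. Checking conjugation-invariance by order — order 1: 1/1 normal; order 2: 0/15 normal; order 3: 1/1 normal; order 5: 1/1 normal; order 6: 0/5 normal; order 10: 0/3 normal; order 15: 1/1 normal; order 30: 1/1 normal.
Total normal subgroups: 5.

5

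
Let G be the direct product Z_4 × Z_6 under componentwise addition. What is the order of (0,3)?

The order of (0,3) in Z_4 × Z_6 is lcm(ord(0) in Z_4, ord(3) in Z_6).
ord(0) = 1 and ord(3) = 2, so |⟨(0,3)⟩| = lcm(1, 2) = 2.

2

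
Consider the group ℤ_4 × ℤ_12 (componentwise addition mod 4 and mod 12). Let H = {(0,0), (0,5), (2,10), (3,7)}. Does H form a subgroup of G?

No

(3,7) ∈ H but its inverse (1,5) ∉ H, so H is not a subgroup.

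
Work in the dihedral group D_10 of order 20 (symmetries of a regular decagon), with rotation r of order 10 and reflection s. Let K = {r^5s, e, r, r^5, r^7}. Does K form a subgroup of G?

r ∈ K but its inverse r^9 ∉ K, so K is not a subgroup.

No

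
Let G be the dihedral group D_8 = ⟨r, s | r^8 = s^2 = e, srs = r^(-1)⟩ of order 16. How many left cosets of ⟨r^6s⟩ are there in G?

|⟨r^6s⟩| = 2 and |G| = 16.
By Lagrange, [G : H] = |G|/|H| = 16/2 = 8.

8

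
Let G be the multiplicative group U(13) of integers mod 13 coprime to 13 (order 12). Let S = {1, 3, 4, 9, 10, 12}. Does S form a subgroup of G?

Yes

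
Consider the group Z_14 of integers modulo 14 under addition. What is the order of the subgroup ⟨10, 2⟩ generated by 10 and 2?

7

|⟨10⟩| = 7 and |⟨2⟩| = 7, so |H| is a multiple of lcm(7, 7) = 7 and divides |G| = 14.
Closing under the operation: H = {0, 2, 4, 6, 8, 10, 12}, so |H| = 7.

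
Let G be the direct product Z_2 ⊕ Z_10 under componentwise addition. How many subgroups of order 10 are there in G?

|G| = 20 and 10 | 20, so subgroups of order 10 are possible by Lagrange.
The subgroups of order 10 are: {(0,0), (0,1), (0,2), (0,3), (0,4), (0,5), (0,6), (0,7), (0,8), (0,9)}; {(0,0), (0,2), (0,4), (0,6), (0,8), (1,0), (1,2), (1,4), (1,6), (1,8)}; {(0,0), (0,2), (0,4), (0,6), (0,8), (1,1), (1,3), (1,5), (1,7), (1,9)}.
So G has 3 subgroups of order 10.

3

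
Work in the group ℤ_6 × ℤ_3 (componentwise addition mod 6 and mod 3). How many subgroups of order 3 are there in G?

|G| = 18 and 3 | 18, so subgroups of order 3 are possible by Lagrange.
The subgroups of order 3 are: {(0,0), (0,1), (0,2)}; {(0,0), (2,0), (4,0)}; {(0,0), (2,1), (4,2)}; {(0,0), (2,2), (4,1)}.
So G has 4 subgroups of order 3.

4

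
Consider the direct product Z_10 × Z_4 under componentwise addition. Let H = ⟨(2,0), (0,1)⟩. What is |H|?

|⟨(2,0)⟩| = 5 and |⟨(0,1)⟩| = 4, so |H| is a multiple of lcm(5, 4) = 20 and divides |G| = 40.
Closing under the operation: H = {(0,0), (0,1), (0,2), (0,3), (2,0), (2,1), (2,2), (2,3), (4,0), (4,1), (4,2), (4,3), (6,0), (6,1), (6,2), (6,3), (8,0), (8,1), (8,2), (8,3)}, so |H| = 20.

20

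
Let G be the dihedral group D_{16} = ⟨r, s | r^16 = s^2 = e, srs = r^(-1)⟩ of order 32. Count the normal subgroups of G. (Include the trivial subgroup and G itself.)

8

G has 36 subgroups. Checking conjugation-invariance by order — order 1: 1/1 normal; order 2: 1/17 normal; order 4: 1/9 normal; order 8: 1/5 normal; order 16: 3/3 normal; order 32: 1/1 normal.
Total normal subgroups: 8.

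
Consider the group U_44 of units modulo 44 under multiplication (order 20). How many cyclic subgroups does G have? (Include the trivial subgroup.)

8

A cyclic subgroup of order d is generated by each of its φ(d) elements of order d, so the cyclic subgroups of order d number (#elements of order d)/φ(d).
Cyclic subgroups by order — order 1: 1; order 2: 3; order 5: 1; order 10: 3.
Total: 8.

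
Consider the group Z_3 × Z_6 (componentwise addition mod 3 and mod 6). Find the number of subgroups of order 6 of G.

4

|G| = 18 and 6 | 18, so subgroups of order 6 are possible by Lagrange.
The subgroups of order 6 are: {(0,0), (0,1), (0,2), (0,3), (0,4), (0,5)}; {(0,0), (0,3), (1,0), (1,3), (2,0), (2,3)}; {(0,0), (0,3), (1,1), (1,4), (2,2), (2,5)}; {(0,0), (0,3), (1,2), (1,5), (2,1), (2,4)}.
So G has 4 subgroups of order 6.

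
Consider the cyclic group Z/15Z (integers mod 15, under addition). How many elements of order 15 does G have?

In a cyclic group of order 15, the number of elements of order d (for d | 15) is φ(d).
φ(15) = 8.

8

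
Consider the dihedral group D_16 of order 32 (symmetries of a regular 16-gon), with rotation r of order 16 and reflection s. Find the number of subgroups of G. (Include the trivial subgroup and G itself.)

36

|G| = 32, so by Lagrange every subgroup order divides 32. Divisors: 1, 2, 4, 8, 16, 32.
Subgroups by order — order 1: 1; order 2: 17; order 4: 9; order 8: 5; order 16: 3; order 32: 1.
Total: 1 + 17 + 9 + 5 + 3 + 1 = 36.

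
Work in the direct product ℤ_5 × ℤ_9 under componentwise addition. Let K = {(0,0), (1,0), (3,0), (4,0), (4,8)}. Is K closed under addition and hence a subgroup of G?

No

(4,8) ∈ K but its inverse (1,1) ∉ K, so K is not a subgroup.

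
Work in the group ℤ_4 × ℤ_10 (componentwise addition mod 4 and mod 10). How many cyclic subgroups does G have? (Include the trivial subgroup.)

A cyclic subgroup of order d is generated by each of its φ(d) elements of order d, so the cyclic subgroups of order d number (#elements of order d)/φ(d).
Cyclic subgroups by order — order 1: 1; order 2: 3; order 4: 2; order 5: 1; order 10: 3; order 20: 2.
Total: 12.

12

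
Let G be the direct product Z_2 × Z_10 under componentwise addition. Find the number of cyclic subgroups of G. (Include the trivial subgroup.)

8

A cyclic subgroup of order d is generated by each of its φ(d) elements of order d, so the cyclic subgroups of order d number (#elements of order d)/φ(d).
Cyclic subgroups by order — order 1: 1; order 2: 3; order 5: 1; order 10: 3.
Total: 8.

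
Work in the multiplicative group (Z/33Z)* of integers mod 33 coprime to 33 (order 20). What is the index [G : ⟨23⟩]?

10

|⟨23⟩| = 2 and |G| = 20.
By Lagrange, [G : H] = |G|/|H| = 20/2 = 10.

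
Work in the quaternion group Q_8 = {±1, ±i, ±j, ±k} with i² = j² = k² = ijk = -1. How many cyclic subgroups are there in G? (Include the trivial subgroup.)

5

Each element a generates a cyclic subgroup ⟨a⟩; distinct elements may generate the same one (a cyclic group of order d has φ(d) generators).
Cyclic subgroups by order — order 1: 1; order 2: 1; order 4: 3.
Total: 5.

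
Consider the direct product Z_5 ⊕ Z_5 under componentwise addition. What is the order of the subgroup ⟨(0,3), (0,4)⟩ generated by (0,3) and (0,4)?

5

|⟨(0,3)⟩| = 5 and |⟨(0,4)⟩| = 5, so |H| is a multiple of lcm(5, 5) = 5 and divides |G| = 25.
Closing under the operation: H = {(0,0), (0,1), (0,2), (0,3), (0,4)}, so |H| = 5.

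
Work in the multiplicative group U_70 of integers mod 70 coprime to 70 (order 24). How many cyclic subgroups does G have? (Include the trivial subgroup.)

12

Group the elements of G by the cyclic subgroup they generate; each cyclic subgroup of order d accounts for φ(d) elements.
Cyclic subgroups by order — order 1: 1; order 2: 3; order 3: 1; order 4: 2; order 6: 3; order 12: 2.
Total: 12.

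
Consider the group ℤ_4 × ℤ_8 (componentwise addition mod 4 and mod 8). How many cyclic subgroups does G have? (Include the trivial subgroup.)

14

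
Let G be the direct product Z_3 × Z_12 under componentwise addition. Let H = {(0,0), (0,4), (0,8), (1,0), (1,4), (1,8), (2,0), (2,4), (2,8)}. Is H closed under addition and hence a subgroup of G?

|H| = 9 divides |G| = 36, consistent with Lagrange.
H contains the identity, every element's inverse is in H, and H is closed under +: it is a subgroup.

Yes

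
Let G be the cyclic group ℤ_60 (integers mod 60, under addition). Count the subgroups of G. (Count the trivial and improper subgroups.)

12

A cyclic group of order 60 has exactly one subgroup for each divisor of 60.
Divisors of 60: 1, 2, 3, 4, 5, 6, 10, 12, 15, 20, 30, 60.
So ℤ_60 has 12 subgroups.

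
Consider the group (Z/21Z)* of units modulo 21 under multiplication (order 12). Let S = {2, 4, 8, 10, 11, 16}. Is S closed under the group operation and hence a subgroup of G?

No

The identity 1 ∉ S, so S is not a subgroup.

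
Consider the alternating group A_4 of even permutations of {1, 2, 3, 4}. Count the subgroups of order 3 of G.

4

|G| = 12 and 3 | 12, so subgroups of order 3 are possible by Lagrange.
The subgroups of order 3 are: {e, (1 2 3), (1 3 2)}; {e, (1 2 4), (1 4 2)}; {e, (1 3 4), (1 4 3)}; {e, (2 3 4), (2 4 3)}.
So G has 4 subgroups of order 3.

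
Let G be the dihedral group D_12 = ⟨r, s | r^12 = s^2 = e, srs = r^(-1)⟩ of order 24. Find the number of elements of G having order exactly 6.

2

The elements of order 6 are: r^2, r^10.
That's 2.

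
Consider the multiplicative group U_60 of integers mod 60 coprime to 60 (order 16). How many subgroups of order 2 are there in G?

7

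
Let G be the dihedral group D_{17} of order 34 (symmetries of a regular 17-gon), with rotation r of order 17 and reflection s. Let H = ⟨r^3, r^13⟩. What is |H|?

|⟨r^3⟩| = 17 and |⟨r^13⟩| = 17, so |H| is a multiple of lcm(17, 17) = 17 and divides |G| = 34.
Closing under the operation: H = {e, r, r^2, r^3, r^4, r^5, r^6, r^7, r^8, r^9, r^10, r^11, r^12, r^13, r^14, r^15, r^16}, so |H| = 17.

17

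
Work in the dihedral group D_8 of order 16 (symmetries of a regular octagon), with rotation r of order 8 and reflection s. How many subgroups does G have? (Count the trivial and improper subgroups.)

19

|G| = 16, so by Lagrange every subgroup order divides 16. Divisors: 1, 2, 4, 8, 16.
Subgroups by order — order 1: 1; order 2: 9; order 4: 5; order 8: 3; order 16: 1.
Total: 1 + 9 + 5 + 3 + 1 = 19.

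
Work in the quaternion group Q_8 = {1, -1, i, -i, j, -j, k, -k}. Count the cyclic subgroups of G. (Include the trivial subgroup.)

Each element a generates a cyclic subgroup ⟨a⟩; distinct elements may generate the same one (a cyclic group of order d has φ(d) generators).
Cyclic subgroups by order — order 1: 1; order 2: 1; order 4: 3.
Total: 5.

5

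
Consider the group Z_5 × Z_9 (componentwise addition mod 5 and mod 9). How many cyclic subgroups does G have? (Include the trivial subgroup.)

Each element a generates a cyclic subgroup ⟨a⟩; distinct elements may generate the same one (a cyclic group of order d has φ(d) generators).
Cyclic subgroups by order — order 1: 1; order 3: 1; order 5: 1; order 9: 1; order 15: 1; order 45: 1.
Total: 6.

6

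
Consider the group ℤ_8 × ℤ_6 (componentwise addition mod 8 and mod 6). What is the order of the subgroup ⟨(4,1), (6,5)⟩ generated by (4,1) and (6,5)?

|⟨(4,1)⟩| = 6 and |⟨(6,5)⟩| = 12, so |H| is a multiple of lcm(6, 12) = 12 and divides |G| = 48.
Closing under the operation: H = {(0,0), (0,1), (0,2), (0,3), (0,4), (0,5), (2,0), (2,1), (2,2), (2,3), (2,4), (2,5), (4,0), (4,1), (4,2), (4,3), (4,4), (4,5), (6,0), (6,1), (6,2), (6,3), (6,4), (6,5)}, so |H| = 24.

24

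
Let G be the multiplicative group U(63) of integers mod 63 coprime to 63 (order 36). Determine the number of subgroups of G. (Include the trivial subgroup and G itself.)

30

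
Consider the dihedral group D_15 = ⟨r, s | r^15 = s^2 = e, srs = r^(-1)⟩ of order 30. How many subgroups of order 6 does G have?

5

|G| = 30 and 6 | 30, so subgroups of order 6 are possible by Lagrange.
The subgroups of order 6 are: {e, r^5, r^10, s, r^5s, r^10s}; {e, r^5, r^10, rs, r^6s, r^11s}; {e, r^5, r^10, r^2s, r^7s, r^12s}; {e, r^5, r^10, r^3s, r^8s, r^13s}; … (5 in all).
So G has 5 subgroups of order 6.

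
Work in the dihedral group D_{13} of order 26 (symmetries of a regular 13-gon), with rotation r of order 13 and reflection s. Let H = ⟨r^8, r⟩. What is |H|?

13

|⟨r^8⟩| = 13 and |⟨r⟩| = 13, so |H| is a multiple of lcm(13, 13) = 13 and divides |G| = 26.
Closing under the operation: H = {e, r, r^2, r^3, r^4, r^5, r^6, r^7, r^8, r^9, r^10, r^11, r^12}, so |H| = 13.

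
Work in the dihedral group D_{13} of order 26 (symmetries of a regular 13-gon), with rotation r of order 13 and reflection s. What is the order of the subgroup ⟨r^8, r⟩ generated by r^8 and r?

|⟨r^8⟩| = 13 and |⟨r⟩| = 13, so |H| is a multiple of lcm(13, 13) = 13 and divides |G| = 26.
Closing under the operation: H = {e, r, r^2, r^3, r^4, r^5, r^6, r^7, r^8, r^9, r^10, r^11, r^12}, so |H| = 13.

13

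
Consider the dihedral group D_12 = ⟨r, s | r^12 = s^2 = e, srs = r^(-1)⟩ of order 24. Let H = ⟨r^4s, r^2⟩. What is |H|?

|⟨r^4s⟩| = 2 and |⟨r^2⟩| = 6, so |H| is a multiple of lcm(2, 6) = 6 and divides |G| = 24.
Closing under the operation: H = {e, r^2, r^4, r^6, r^8, r^10, s, r^2s, r^4s, r^6s, r^8s, r^10s}, so |H| = 12.

12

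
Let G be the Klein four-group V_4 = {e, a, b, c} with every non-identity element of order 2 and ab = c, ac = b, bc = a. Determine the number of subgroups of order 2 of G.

3

|G| = 4 and 2 | 4, so subgroups of order 2 are possible by Lagrange.
The subgroups of order 2 are: {e, a}; {e, b}; {e, c}.
So G has 3 subgroups of order 2.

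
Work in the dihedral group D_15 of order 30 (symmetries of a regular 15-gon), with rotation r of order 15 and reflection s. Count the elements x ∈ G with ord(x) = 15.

The elements of order 15 are: r, r^2, r^4, r^7, r^8, r^11, r^13, r^14.
That's 8.

8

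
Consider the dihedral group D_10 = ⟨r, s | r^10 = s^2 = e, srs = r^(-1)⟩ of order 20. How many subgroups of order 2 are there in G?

|G| = 20 and 2 | 20, so subgroups of order 2 are possible by Lagrange.
The subgroups of order 2 are: {e, r^2s}; {e, r^3s}; {e, r^4s}; {e, r^5}; … (11 in all).
So G has 11 subgroups of order 2.

11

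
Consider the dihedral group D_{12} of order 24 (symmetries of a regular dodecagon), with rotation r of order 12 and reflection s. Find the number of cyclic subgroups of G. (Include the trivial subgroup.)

18

Each element a generates a cyclic subgroup ⟨a⟩; distinct elements may generate the same one (a cyclic group of order d has φ(d) generators).
Cyclic subgroups by order — order 1: 1; order 2: 13; order 3: 1; order 4: 1; order 6: 1; order 12: 1.
Total: 18.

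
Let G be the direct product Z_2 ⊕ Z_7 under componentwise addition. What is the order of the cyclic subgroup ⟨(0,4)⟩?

7

The order of (0,4) in Z_2 × Z_7 is lcm(ord(0) in Z_2, ord(4) in Z_7).
ord(0) = 1 and ord(4) = 7, so |⟨(0,4)⟩| = lcm(1, 7) = 7.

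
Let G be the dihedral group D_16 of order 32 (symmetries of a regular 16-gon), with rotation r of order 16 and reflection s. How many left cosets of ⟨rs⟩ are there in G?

|⟨rs⟩| = 2 and |G| = 32.
By Lagrange, [G : H] = |G|/|H| = 32/2 = 16.

16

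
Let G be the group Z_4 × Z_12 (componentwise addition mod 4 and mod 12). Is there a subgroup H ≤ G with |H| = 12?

12 | 48. A subgroup of order 12 is {(0,0), (0,1), (0,2), (0,3), (0,4), (0,5), (0,6), (0,7), (0,8), (0,9), (0,10), (0,11)}.

Yes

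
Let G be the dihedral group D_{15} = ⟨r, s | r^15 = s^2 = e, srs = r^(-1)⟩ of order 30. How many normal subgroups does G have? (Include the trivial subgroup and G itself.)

5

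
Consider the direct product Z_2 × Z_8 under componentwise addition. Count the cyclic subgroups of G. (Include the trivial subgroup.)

A cyclic subgroup of order d is generated by each of its φ(d) elements of order d, so the cyclic subgroups of order d number (#elements of order d)/φ(d).
Cyclic subgroups by order — order 1: 1; order 2: 3; order 4: 2; order 8: 2.
Total: 8.

8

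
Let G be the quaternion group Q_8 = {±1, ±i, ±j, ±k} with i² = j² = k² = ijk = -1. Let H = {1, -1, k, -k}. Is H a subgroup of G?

Yes

|H| = 4 divides |G| = 8, consistent with Lagrange.
H contains the identity, every element's inverse is in H, and H is closed under ·: it is a subgroup.
In fact H = ⟨-k⟩.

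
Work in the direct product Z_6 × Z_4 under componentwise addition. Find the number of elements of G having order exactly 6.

6

An element (a,b) has order lcm(ord(a), ord(b)); count pairs with lcm equal to 6.
Enumerating gives 6 such elements.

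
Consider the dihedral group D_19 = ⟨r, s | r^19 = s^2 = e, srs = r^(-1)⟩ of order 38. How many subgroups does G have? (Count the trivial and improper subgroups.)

|G| = 38, so by Lagrange every subgroup order divides 38. Divisors: 1, 2, 19, 38.
Subgroups by order — order 1: 1; order 2: 19; order 19: 1; order 38: 1.
Total: 1 + 19 + 1 + 1 = 22.

22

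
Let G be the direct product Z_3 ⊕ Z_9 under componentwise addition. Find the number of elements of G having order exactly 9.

18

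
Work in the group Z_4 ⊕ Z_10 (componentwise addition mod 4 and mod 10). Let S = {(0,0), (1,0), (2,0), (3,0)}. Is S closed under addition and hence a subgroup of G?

Yes

|S| = 4 divides |G| = 40, consistent with Lagrange.
S contains the identity, every element's inverse is in S, and S is closed under +: it is a subgroup.
In fact S = ⟨(1,0)⟩.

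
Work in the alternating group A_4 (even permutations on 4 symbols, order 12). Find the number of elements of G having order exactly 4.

0

No element of G has order 4 (even though 4 | 12).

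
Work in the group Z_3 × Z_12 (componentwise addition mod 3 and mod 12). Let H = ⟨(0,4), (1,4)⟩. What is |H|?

9

|⟨(0,4)⟩| = 3 and |⟨(1,4)⟩| = 3, so |H| is a multiple of lcm(3, 3) = 3 and divides |G| = 36.
Closing under the operation: H = {(0,0), (0,4), (0,8), (1,0), (1,4), (1,8), (2,0), (2,4), (2,8)}, so |H| = 9.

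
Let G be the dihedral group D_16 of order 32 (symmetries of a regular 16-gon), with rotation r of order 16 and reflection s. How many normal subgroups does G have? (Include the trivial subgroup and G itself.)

8

G has 36 subgroups. Checking conjugation-invariance by order — order 1: 1/1 normal; order 2: 1/17 normal; order 4: 1/9 normal; order 8: 1/5 normal; order 16: 3/3 normal; order 32: 1/1 normal.
Total normal subgroups: 8.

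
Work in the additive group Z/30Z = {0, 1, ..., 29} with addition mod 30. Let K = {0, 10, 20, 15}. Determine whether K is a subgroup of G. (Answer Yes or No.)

No

|K| = 4 does not divide |G| = 30, so by Lagrange K is not a subgroup.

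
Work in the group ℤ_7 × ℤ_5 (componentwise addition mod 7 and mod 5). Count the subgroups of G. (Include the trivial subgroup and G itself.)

|G| = 35, so by Lagrange every subgroup order divides 35. Divisors: 1, 5, 7, 35.
Subgroups by order — order 1: 1; order 5: 1; order 7: 1; order 35: 1.
Total: 1 + 1 + 1 + 1 = 4.

4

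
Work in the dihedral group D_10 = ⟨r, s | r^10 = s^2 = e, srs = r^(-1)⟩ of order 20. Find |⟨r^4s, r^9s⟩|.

4

|⟨r^4s⟩| = 2 and |⟨r^9s⟩| = 2, so |H| is a multiple of lcm(2, 2) = 2 and divides |G| = 20.
Closing under the operation: H = {e, r^5, r^4s, r^9s}, so |H| = 4.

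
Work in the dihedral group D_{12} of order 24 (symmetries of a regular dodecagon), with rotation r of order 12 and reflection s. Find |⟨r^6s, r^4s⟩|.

12

|⟨r^6s⟩| = 2 and |⟨r^4s⟩| = 2, so |H| is a multiple of lcm(2, 2) = 2 and divides |G| = 24.
Closing under the operation: H = {e, r^2, r^4, r^6, r^8, r^10, s, r^2s, r^4s, r^6s, r^8s, r^10s}, so |H| = 12.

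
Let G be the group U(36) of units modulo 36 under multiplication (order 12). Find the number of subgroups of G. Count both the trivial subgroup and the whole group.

10

|G| = 12, so by Lagrange every subgroup order divides 12. Divisors: 1, 2, 3, 4, 6, 12.
Subgroups by order — order 1: 1; order 2: 3; order 3: 1; order 4: 1; order 6: 3; order 12: 1.
Total: 1 + 3 + 1 + 1 + 3 + 1 = 10.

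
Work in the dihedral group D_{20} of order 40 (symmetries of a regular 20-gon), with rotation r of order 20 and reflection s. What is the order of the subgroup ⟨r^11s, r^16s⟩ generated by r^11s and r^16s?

8

|⟨r^11s⟩| = 2 and |⟨r^16s⟩| = 2, so |H| is a multiple of lcm(2, 2) = 2 and divides |G| = 40.
Closing under the operation: H = {e, r^5, r^10, r^15, rs, r^6s, r^11s, r^16s}, so |H| = 8.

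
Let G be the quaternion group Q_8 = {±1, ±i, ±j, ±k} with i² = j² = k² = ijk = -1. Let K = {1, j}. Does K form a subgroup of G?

j ∈ K but its inverse -j ∉ K, so K is not a subgroup.

No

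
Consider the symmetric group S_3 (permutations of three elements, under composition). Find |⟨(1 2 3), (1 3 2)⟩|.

|⟨(1 2 3)⟩| = 3 and |⟨(1 3 2)⟩| = 3, so |H| is a multiple of lcm(3, 3) = 3 and divides |G| = 6.
Closing under the operation: H = {e, (1 2 3), (1 3 2)}, so |H| = 3.

3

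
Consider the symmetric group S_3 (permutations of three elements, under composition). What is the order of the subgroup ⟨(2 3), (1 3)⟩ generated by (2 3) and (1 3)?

|⟨(2 3)⟩| = 2 and |⟨(1 3)⟩| = 2, so |H| is a multiple of lcm(2, 2) = 2 and divides |G| = 6.
Closing {(2 3), (1 3)} under the group operation gives all of G, so |H| = 6.

6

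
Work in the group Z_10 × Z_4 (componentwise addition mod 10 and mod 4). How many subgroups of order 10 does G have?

3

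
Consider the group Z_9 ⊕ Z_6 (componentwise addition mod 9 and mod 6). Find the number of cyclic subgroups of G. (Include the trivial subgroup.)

16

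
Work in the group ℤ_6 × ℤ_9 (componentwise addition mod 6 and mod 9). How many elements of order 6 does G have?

An element (a,b) has order lcm(ord(a), ord(b)); count pairs with lcm equal to 6.
Enumerating gives 8 such elements.

8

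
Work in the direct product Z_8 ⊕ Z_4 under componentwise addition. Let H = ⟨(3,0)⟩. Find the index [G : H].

|⟨(3,0)⟩| = 8 and |G| = 32.
By Lagrange, [G : H] = |G|/|H| = 32/8 = 4.

4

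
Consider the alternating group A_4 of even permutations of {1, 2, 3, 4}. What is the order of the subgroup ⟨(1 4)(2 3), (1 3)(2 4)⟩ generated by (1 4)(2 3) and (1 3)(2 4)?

4

|⟨(1 4)(2 3)⟩| = 2 and |⟨(1 3)(2 4)⟩| = 2, so |H| is a multiple of lcm(2, 2) = 2 and divides |G| = 12.
Closing under the operation: H = {e, (1 2)(3 4), (1 3)(2 4), (1 4)(2 3)}, so |H| = 4.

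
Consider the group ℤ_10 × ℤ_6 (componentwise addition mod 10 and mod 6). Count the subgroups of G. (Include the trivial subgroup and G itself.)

20

|G| = 60, so by Lagrange every subgroup order divides 60. Divisors: 1, 2, 3, 4, 5, 6, 10, 12, 15, 20, 30, 60.
Subgroups by order — order 1: 1; order 2: 3; order 3: 1; order 4: 1; order 5: 1; order 6: 3; order 10: 3; order 12: 1; order 15: 1; order 20: 1; order 30: 3; order 60: 1.
Total: 1 + 3 + 1 + 1 + 1 + 3 + 3 + 1 + 1 + 1 + 3 + 1 = 20.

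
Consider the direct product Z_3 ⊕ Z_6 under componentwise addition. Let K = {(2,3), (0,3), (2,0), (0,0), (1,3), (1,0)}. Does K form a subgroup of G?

|K| = 6 divides |G| = 18, consistent with Lagrange.
K contains the identity, every element's inverse is in K, and K is closed under +: it is a subgroup.
In fact K = ⟨(2,3)⟩.

Yes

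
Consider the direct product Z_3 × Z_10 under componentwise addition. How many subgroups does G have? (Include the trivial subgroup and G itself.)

|G| = 30, so by Lagrange every subgroup order divides 30. Divisors: 1, 2, 3, 5, 6, 10, 15, 30.
Subgroups by order — order 1: 1; order 2: 1; order 3: 1; order 5: 1; order 6: 1; order 10: 1; order 15: 1; order 30: 1.
Total: 1 + 1 + 1 + 1 + 1 + 1 + 1 + 1 = 8.

8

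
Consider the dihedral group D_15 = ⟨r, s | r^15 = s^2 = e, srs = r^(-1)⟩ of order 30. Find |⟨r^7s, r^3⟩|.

|⟨r^7s⟩| = 2 and |⟨r^3⟩| = 5, so |H| is a multiple of lcm(2, 5) = 10 and divides |G| = 30.
Closing under the operation: H = {e, r^3, r^6, r^9, r^12, rs, r^4s, r^7s, r^10s, r^13s}, so |H| = 10.

10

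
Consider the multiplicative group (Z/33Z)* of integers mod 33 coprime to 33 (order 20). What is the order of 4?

5

Compute successive powers of 4 mod 33: 4, 16, 31, 25, 1; 4^5 ≡ 1 (mod 33).
So |⟨4⟩| = 5.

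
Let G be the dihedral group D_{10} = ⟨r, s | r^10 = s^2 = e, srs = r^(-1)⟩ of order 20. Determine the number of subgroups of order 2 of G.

11

|G| = 20 and 2 | 20, so subgroups of order 2 are possible by Lagrange.
The subgroups of order 2 are: {e, r^2s}; {e, r^3s}; {e, r^4s}; {e, r^5}; … (11 in all).
So G has 11 subgroups of order 2.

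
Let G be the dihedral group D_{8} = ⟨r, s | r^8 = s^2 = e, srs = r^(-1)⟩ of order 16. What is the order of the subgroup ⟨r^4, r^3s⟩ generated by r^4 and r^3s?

4

|⟨r^4⟩| = 2 and |⟨r^3s⟩| = 2, so |H| is a multiple of lcm(2, 2) = 2 and divides |G| = 16.
Closing under the operation: H = {e, r^4, r^3s, r^7s}, so |H| = 4.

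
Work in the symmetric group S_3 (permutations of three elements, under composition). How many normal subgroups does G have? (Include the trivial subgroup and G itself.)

G has 6 subgroups. Checking conjugation-invariance by order — order 1: 1/1 normal; order 2: 0/3 normal; order 3: 1/1 normal; order 6: 1/1 normal.
Total normal subgroups: 3.

3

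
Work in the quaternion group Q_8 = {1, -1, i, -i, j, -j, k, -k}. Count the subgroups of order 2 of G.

|G| = 8 and 2 | 8, so subgroups of order 2 are possible by Lagrange.
The subgroups of order 2 are: {1, -1}.
So G has 1 subgroup of order 2.

1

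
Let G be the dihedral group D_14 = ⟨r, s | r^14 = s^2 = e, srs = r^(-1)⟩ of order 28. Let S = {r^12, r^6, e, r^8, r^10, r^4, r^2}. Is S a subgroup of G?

|S| = 7 divides |G| = 28, consistent with Lagrange.
S contains the identity, every element's inverse is in S, and S is closed under ·: it is a subgroup.
In fact S = ⟨r^4⟩.

Yes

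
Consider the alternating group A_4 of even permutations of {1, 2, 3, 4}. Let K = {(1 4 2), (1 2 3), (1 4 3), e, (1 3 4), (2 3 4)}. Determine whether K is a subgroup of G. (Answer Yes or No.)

(2 3 4) ∈ K but its inverse (2 4 3) ∉ K, so K is not a subgroup.

No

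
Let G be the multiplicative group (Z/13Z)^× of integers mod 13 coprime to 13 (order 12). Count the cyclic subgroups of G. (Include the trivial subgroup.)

6

Group the elements of G by the cyclic subgroup they generate; each cyclic subgroup of order d accounts for φ(d) elements.
Cyclic subgroups by order — order 1: 1; order 2: 1; order 3: 1; order 4: 1; order 6: 1; order 12: 1.
Total: 6.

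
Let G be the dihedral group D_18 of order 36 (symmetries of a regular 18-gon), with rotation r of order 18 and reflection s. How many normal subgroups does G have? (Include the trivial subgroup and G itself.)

9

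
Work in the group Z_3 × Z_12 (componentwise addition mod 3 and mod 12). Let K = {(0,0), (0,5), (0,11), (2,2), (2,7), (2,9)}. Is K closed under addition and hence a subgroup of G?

(2,9) ∈ K but its inverse (1,3) ∉ K, so K is not a subgroup.

No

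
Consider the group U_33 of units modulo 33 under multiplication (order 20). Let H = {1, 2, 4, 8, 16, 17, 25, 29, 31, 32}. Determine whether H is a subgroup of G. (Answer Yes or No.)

Yes

|H| = 10 divides |G| = 20, consistent with Lagrange.
H contains the identity, every element's inverse is in H, and H is closed under ·: it is a subgroup.
In fact H = ⟨2⟩.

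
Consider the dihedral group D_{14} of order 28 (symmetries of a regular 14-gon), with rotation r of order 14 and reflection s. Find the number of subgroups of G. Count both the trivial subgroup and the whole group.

28

|G| = 28, so by Lagrange every subgroup order divides 28. Divisors: 1, 2, 4, 7, 14, 28.
Subgroups by order — order 1: 1; order 2: 15; order 4: 7; order 7: 1; order 14: 3; order 28: 1.
Total: 1 + 15 + 7 + 1 + 3 + 1 = 28.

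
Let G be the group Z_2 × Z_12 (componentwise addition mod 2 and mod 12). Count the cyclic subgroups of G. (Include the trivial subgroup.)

Group the elements of G by the cyclic subgroup they generate; each cyclic subgroup of order d accounts for φ(d) elements.
Cyclic subgroups by order — order 1: 1; order 2: 3; order 3: 1; order 4: 2; order 6: 3; order 12: 2.
Total: 12.

12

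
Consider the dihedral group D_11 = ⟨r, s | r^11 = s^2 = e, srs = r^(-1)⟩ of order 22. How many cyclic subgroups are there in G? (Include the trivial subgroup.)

Each element a generates a cyclic subgroup ⟨a⟩; distinct elements may generate the same one (a cyclic group of order d has φ(d) generators).
Cyclic subgroups by order — order 1: 1; order 2: 11; order 11: 1.
Total: 13.

13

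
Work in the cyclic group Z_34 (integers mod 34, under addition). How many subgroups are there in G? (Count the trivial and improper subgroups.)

4

Subgroups of the cyclic group Z_34 correspond bijectively to divisors of 34.
Divisors of 34: 1, 2, 17, 34.
So Z_34 has 4 subgroups.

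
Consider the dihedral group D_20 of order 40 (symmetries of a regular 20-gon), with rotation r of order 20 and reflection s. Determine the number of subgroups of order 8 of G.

|G| = 40 and 8 | 40, so subgroups of order 8 are possible by Lagrange.
The subgroups of order 8 are: {e, r^5, r^10, r^15, s, r^5s, r^10s, r^15s}; {e, r^5, r^10, r^15, rs, r^6s, r^11s, r^16s}; {e, r^5, r^10, r^15, r^2s, r^7s, r^12s, r^17s}; {e, r^5, r^10, r^15, r^3s, r^8s, r^13s, r^18s}; … (5 in all).
So G has 5 subgroups of order 8.

5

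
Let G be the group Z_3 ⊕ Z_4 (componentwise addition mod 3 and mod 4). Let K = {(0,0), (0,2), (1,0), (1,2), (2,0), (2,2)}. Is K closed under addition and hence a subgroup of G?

Yes

|K| = 6 divides |G| = 12, consistent with Lagrange.
K contains the identity, every element's inverse is in K, and K is closed under +: it is a subgroup.
In fact K = ⟨(1,2)⟩.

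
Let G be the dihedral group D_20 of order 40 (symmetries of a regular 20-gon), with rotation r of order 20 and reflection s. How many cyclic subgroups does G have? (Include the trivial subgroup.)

Each element a generates a cyclic subgroup ⟨a⟩; distinct elements may generate the same one (a cyclic group of order d has φ(d) generators).
Cyclic subgroups by order — order 1: 1; order 2: 21; order 4: 1; order 5: 1; order 10: 1; order 20: 1.
Total: 26.

26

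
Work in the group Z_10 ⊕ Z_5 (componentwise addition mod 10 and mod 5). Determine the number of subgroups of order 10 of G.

|G| = 50 and 10 | 50, so subgroups of order 10 are possible by Lagrange.
The subgroups of order 10 are: {(0,0), (0,1), (0,2), (0,3), (0,4), (5,0), (5,1), (5,2), (5,3), (5,4)}; {(0,0), (1,0), (2,0), (3,0), (4,0), (5,0), (6,0), (7,0), (8,0), (9,0)}; {(0,0), (1,1), (2,2), (3,3), (4,4), (5,0), (6,1), (7,2), (8,3), (9,4)}; {(0,0), (1,2), (2,4), (3,1), (4,3), (5,0), (6,2), (7,4), (8,1), (9,3)}; … (6 in all).
So G has 6 subgroups of order 10.

6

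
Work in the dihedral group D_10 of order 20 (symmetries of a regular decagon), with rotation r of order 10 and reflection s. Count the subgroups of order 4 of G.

5

|G| = 20 and 4 | 20, so subgroups of order 4 are possible by Lagrange.
The subgroups of order 4 are: {e, r^5, r^2s, r^7s}; {e, r^5, r^3s, r^8s}; {e, r^5, r^4s, r^9s}; {e, r^5, s, r^5s}; … (5 in all).
So G has 5 subgroups of order 4.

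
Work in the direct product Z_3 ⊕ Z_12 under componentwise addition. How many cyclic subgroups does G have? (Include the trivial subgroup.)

Each element a generates a cyclic subgroup ⟨a⟩; distinct elements may generate the same one (a cyclic group of order d has φ(d) generators).
Cyclic subgroups by order — order 1: 1; order 2: 1; order 3: 4; order 4: 1; order 6: 4; order 12: 4.
Total: 15.

15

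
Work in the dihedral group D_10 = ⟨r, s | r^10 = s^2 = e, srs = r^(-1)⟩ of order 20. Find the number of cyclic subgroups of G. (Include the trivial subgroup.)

A cyclic subgroup of order d is generated by each of its φ(d) elements of order d, so the cyclic subgroups of order d number (#elements of order d)/φ(d).
Cyclic subgroups by order — order 1: 1; order 2: 11; order 5: 1; order 10: 1.
Total: 14.

14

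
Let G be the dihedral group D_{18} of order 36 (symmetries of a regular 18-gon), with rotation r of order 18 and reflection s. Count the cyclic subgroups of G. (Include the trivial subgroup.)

24

Each element a generates a cyclic subgroup ⟨a⟩; distinct elements may generate the same one (a cyclic group of order d has φ(d) generators).
Cyclic subgroups by order — order 1: 1; order 2: 19; order 3: 1; order 6: 1; order 9: 1; order 18: 1.
Total: 24.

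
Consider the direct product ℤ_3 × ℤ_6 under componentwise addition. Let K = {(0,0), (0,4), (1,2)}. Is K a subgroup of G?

No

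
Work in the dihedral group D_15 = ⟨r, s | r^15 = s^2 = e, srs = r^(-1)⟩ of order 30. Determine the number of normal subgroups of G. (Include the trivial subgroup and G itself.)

G has 28 subgroups. Checking conjugation-invariance by order — order 1: 1/1 normal; order 2: 0/15 normal; order 3: 1/1 normal; order 5: 1/1 normal; order 6: 0/5 normal; order 10: 0/3 normal; order 15: 1/1 normal; order 30: 1/1 normal.
Total normal subgroups: 5.

5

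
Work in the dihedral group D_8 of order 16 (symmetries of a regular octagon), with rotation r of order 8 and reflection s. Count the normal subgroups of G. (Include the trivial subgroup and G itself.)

7

G has 19 subgroups. Checking conjugation-invariance by order — order 1: 1/1 normal; order 2: 1/9 normal; order 4: 1/5 normal; order 8: 3/3 normal; order 16: 1/1 normal.
Total normal subgroups: 7.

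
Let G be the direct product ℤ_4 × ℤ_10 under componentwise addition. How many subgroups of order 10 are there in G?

|G| = 40 and 10 | 40, so subgroups of order 10 are possible by Lagrange.
The subgroups of order 10 are: {(0,0), (0,1), (0,2), (0,3), (0,4), (0,5), (0,6), (0,7), (0,8), (0,9)}; {(0,0), (0,2), (0,4), (0,6), (0,8), (2,0), (2,2), (2,4), (2,6), (2,8)}; {(0,0), (0,2), (0,4), (0,6), (0,8), (2,1), (2,3), (2,5), (2,7), (2,9)}.
So G has 3 subgroups of order 10.

3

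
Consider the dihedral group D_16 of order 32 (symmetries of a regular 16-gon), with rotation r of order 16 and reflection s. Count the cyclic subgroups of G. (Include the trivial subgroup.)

A cyclic subgroup of order d is generated by each of its φ(d) elements of order d, so the cyclic subgroups of order d number (#elements of order d)/φ(d).
Cyclic subgroups by order — order 1: 1; order 2: 17; order 4: 1; order 8: 1; order 16: 1.
Total: 21.

21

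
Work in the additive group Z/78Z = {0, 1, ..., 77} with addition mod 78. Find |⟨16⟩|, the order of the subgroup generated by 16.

39

In Z/78Z, the order of an element a is n/gcd(a, n).
gcd(16, 78) = 2, so |⟨16⟩| = 78/2 = 39.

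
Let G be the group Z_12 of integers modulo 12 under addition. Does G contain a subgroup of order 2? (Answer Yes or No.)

2 | 12. A subgroup of order 2 is {0, 6}.

Yes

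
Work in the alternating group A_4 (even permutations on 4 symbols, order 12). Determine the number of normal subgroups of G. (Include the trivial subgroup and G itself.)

3

G has 10 subgroups. Checking conjugation-invariance by order — order 1: 1/1 normal; order 2: 0/3 normal; order 3: 0/4 normal; order 4: 1/1 normal; order 12: 1/1 normal.
Total normal subgroups: 3.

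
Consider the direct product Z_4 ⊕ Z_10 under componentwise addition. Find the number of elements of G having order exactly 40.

0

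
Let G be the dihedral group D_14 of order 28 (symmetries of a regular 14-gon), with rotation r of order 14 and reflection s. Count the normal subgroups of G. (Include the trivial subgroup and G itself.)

7

G has 28 subgroups. Checking conjugation-invariance by order — order 1: 1/1 normal; order 2: 1/15 normal; order 4: 0/7 normal; order 7: 1/1 normal; order 14: 3/3 normal; order 28: 1/1 normal.
Total normal subgroups: 7.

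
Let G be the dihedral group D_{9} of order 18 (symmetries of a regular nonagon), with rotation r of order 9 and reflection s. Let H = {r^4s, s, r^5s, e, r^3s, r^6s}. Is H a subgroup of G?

Closure fails: s · r^3s = r^6 ∉ H. So H is not a subgroup.

No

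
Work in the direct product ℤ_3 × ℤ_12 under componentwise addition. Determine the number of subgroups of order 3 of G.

4

|G| = 36 and 3 | 36, so subgroups of order 3 are possible by Lagrange.
The subgroups of order 3 are: {(0,0), (0,4), (0,8)}; {(0,0), (1,0), (2,0)}; {(0,0), (1,4), (2,8)}; {(0,0), (1,8), (2,4)}.
So G has 4 subgroups of order 3.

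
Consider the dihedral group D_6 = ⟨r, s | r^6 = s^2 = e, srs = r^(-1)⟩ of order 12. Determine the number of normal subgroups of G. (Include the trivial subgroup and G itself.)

G has 16 subgroups. Checking conjugation-invariance by order — order 1: 1/1 normal; order 2: 1/7 normal; order 3: 1/1 normal; order 4: 0/3 normal; order 6: 3/3 normal; order 12: 1/1 normal.
Total normal subgroups: 7.

7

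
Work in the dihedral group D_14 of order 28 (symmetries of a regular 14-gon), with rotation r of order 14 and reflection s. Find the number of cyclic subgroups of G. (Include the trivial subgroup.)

18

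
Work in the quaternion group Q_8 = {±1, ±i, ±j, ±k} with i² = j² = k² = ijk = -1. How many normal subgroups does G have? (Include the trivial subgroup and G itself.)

6

G has 6 subgroups. Checking conjugation-invariance by order — order 1: 1/1 normal; order 2: 1/1 normal; order 4: 3/3 normal; order 8: 1/1 normal.
Total normal subgroups: 6.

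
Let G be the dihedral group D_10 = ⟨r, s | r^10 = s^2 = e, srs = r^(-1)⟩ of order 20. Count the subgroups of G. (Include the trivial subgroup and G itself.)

22

|G| = 20, so by Lagrange every subgroup order divides 20. Divisors: 1, 2, 4, 5, 10, 20.
Subgroups by order — order 1: 1; order 2: 11; order 4: 5; order 5: 1; order 10: 3; order 20: 1.
Total: 1 + 11 + 5 + 1 + 3 + 1 = 22.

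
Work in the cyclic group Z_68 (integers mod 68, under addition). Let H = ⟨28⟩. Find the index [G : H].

4

|⟨28⟩| = 17 and |G| = 68.
By Lagrange, [G : H] = |G|/|H| = 68/17 = 4.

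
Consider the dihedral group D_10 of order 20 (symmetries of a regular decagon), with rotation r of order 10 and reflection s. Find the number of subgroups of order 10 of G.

3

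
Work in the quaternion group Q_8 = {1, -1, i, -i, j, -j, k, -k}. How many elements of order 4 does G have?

6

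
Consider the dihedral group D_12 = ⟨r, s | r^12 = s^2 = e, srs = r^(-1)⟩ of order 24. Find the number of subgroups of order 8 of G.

|G| = 24 and 8 | 24, so subgroups of order 8 are possible by Lagrange.
The subgroups of order 8 are: {e, r^3, r^6, r^9, rs, r^4s, r^7s, r^10s}; {e, r^3, r^6, r^9, r^2s, r^5s, r^8s, r^11s}; {e, r^3, r^6, r^9, s, r^3s, r^6s, r^9s}.
So G has 3 subgroups of order 8.

3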